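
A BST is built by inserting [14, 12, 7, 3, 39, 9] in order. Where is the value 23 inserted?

Starting tree (level order): [14, 12, 39, 7, None, None, None, 3, 9]
Insertion path: 14 -> 39
Result: insert 23 as left child of 39
Final tree (level order): [14, 12, 39, 7, None, 23, None, 3, 9]


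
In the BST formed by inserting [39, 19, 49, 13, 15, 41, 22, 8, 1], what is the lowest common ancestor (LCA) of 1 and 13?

Tree insertion order: [39, 19, 49, 13, 15, 41, 22, 8, 1]
Tree (level-order array): [39, 19, 49, 13, 22, 41, None, 8, 15, None, None, None, None, 1]
In a BST, the LCA of p=1, q=13 is the first node v on the
root-to-leaf path with p <= v <= q (go left if both < v, right if both > v).
Walk from root:
  at 39: both 1 and 13 < 39, go left
  at 19: both 1 and 13 < 19, go left
  at 13: 1 <= 13 <= 13, this is the LCA
LCA = 13


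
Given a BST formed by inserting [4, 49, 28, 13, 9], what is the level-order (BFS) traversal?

Tree insertion order: [4, 49, 28, 13, 9]
Tree (level-order array): [4, None, 49, 28, None, 13, None, 9]
BFS from the root, enqueuing left then right child of each popped node:
  queue [4] -> pop 4, enqueue [49], visited so far: [4]
  queue [49] -> pop 49, enqueue [28], visited so far: [4, 49]
  queue [28] -> pop 28, enqueue [13], visited so far: [4, 49, 28]
  queue [13] -> pop 13, enqueue [9], visited so far: [4, 49, 28, 13]
  queue [9] -> pop 9, enqueue [none], visited so far: [4, 49, 28, 13, 9]
Result: [4, 49, 28, 13, 9]


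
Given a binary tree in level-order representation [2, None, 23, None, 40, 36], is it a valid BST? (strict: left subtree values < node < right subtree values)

Level-order array: [2, None, 23, None, 40, 36]
Validate using subtree bounds (lo, hi): at each node, require lo < value < hi,
then recurse left with hi=value and right with lo=value.
Preorder trace (stopping at first violation):
  at node 2 with bounds (-inf, +inf): OK
  at node 23 with bounds (2, +inf): OK
  at node 40 with bounds (23, +inf): OK
  at node 36 with bounds (23, 40): OK
No violation found at any node.
Result: Valid BST


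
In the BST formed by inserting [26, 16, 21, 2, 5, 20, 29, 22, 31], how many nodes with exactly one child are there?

Tree built from: [26, 16, 21, 2, 5, 20, 29, 22, 31]
Tree (level-order array): [26, 16, 29, 2, 21, None, 31, None, 5, 20, 22]
Rule: These are nodes with exactly 1 non-null child.
Per-node child counts:
  node 26: 2 child(ren)
  node 16: 2 child(ren)
  node 2: 1 child(ren)
  node 5: 0 child(ren)
  node 21: 2 child(ren)
  node 20: 0 child(ren)
  node 22: 0 child(ren)
  node 29: 1 child(ren)
  node 31: 0 child(ren)
Matching nodes: [2, 29]
Count of nodes with exactly one child: 2


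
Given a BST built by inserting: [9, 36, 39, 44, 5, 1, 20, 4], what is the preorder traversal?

Tree insertion order: [9, 36, 39, 44, 5, 1, 20, 4]
Tree (level-order array): [9, 5, 36, 1, None, 20, 39, None, 4, None, None, None, 44]
Preorder traversal: [9, 5, 1, 4, 36, 20, 39, 44]


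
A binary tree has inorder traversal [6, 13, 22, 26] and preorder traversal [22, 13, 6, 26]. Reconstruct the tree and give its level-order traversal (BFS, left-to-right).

Inorder:  [6, 13, 22, 26]
Preorder: [22, 13, 6, 26]
Algorithm: preorder visits root first, so consume preorder in order;
for each root, split the current inorder slice at that value into
left-subtree inorder and right-subtree inorder, then recurse.
Recursive splits:
  root=22; inorder splits into left=[6, 13], right=[26]
  root=13; inorder splits into left=[6], right=[]
  root=6; inorder splits into left=[], right=[]
  root=26; inorder splits into left=[], right=[]
Reconstructed level-order: [22, 13, 26, 6]


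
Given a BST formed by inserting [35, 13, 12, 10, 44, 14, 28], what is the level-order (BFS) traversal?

Tree insertion order: [35, 13, 12, 10, 44, 14, 28]
Tree (level-order array): [35, 13, 44, 12, 14, None, None, 10, None, None, 28]
BFS from the root, enqueuing left then right child of each popped node:
  queue [35] -> pop 35, enqueue [13, 44], visited so far: [35]
  queue [13, 44] -> pop 13, enqueue [12, 14], visited so far: [35, 13]
  queue [44, 12, 14] -> pop 44, enqueue [none], visited so far: [35, 13, 44]
  queue [12, 14] -> pop 12, enqueue [10], visited so far: [35, 13, 44, 12]
  queue [14, 10] -> pop 14, enqueue [28], visited so far: [35, 13, 44, 12, 14]
  queue [10, 28] -> pop 10, enqueue [none], visited so far: [35, 13, 44, 12, 14, 10]
  queue [28] -> pop 28, enqueue [none], visited so far: [35, 13, 44, 12, 14, 10, 28]
Result: [35, 13, 44, 12, 14, 10, 28]


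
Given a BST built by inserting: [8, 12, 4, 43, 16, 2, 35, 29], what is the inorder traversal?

Tree insertion order: [8, 12, 4, 43, 16, 2, 35, 29]
Tree (level-order array): [8, 4, 12, 2, None, None, 43, None, None, 16, None, None, 35, 29]
Inorder traversal: [2, 4, 8, 12, 16, 29, 35, 43]


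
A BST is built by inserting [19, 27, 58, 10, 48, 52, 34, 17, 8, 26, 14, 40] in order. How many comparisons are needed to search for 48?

Search path for 48: 19 -> 27 -> 58 -> 48
Found: True
Comparisons: 4


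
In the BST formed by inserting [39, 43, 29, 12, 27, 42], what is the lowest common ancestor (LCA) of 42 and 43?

Tree insertion order: [39, 43, 29, 12, 27, 42]
Tree (level-order array): [39, 29, 43, 12, None, 42, None, None, 27]
In a BST, the LCA of p=42, q=43 is the first node v on the
root-to-leaf path with p <= v <= q (go left if both < v, right if both > v).
Walk from root:
  at 39: both 42 and 43 > 39, go right
  at 43: 42 <= 43 <= 43, this is the LCA
LCA = 43


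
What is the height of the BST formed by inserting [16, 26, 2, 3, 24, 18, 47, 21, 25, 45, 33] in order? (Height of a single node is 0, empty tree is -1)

Insertion order: [16, 26, 2, 3, 24, 18, 47, 21, 25, 45, 33]
Tree (level-order array): [16, 2, 26, None, 3, 24, 47, None, None, 18, 25, 45, None, None, 21, None, None, 33]
Compute height bottom-up (empty subtree = -1):
  height(3) = 1 + max(-1, -1) = 0
  height(2) = 1 + max(-1, 0) = 1
  height(21) = 1 + max(-1, -1) = 0
  height(18) = 1 + max(-1, 0) = 1
  height(25) = 1 + max(-1, -1) = 0
  height(24) = 1 + max(1, 0) = 2
  height(33) = 1 + max(-1, -1) = 0
  height(45) = 1 + max(0, -1) = 1
  height(47) = 1 + max(1, -1) = 2
  height(26) = 1 + max(2, 2) = 3
  height(16) = 1 + max(1, 3) = 4
Height = 4


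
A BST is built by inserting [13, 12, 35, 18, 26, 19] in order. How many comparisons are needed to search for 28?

Search path for 28: 13 -> 35 -> 18 -> 26
Found: False
Comparisons: 4


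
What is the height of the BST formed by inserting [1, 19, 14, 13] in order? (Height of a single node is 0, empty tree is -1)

Insertion order: [1, 19, 14, 13]
Tree (level-order array): [1, None, 19, 14, None, 13]
Compute height bottom-up (empty subtree = -1):
  height(13) = 1 + max(-1, -1) = 0
  height(14) = 1 + max(0, -1) = 1
  height(19) = 1 + max(1, -1) = 2
  height(1) = 1 + max(-1, 2) = 3
Height = 3


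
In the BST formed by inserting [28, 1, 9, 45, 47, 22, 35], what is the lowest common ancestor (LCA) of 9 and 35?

Tree insertion order: [28, 1, 9, 45, 47, 22, 35]
Tree (level-order array): [28, 1, 45, None, 9, 35, 47, None, 22]
In a BST, the LCA of p=9, q=35 is the first node v on the
root-to-leaf path with p <= v <= q (go left if both < v, right if both > v).
Walk from root:
  at 28: 9 <= 28 <= 35, this is the LCA
LCA = 28


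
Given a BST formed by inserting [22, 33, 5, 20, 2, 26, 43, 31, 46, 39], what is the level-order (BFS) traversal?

Tree insertion order: [22, 33, 5, 20, 2, 26, 43, 31, 46, 39]
Tree (level-order array): [22, 5, 33, 2, 20, 26, 43, None, None, None, None, None, 31, 39, 46]
BFS from the root, enqueuing left then right child of each popped node:
  queue [22] -> pop 22, enqueue [5, 33], visited so far: [22]
  queue [5, 33] -> pop 5, enqueue [2, 20], visited so far: [22, 5]
  queue [33, 2, 20] -> pop 33, enqueue [26, 43], visited so far: [22, 5, 33]
  queue [2, 20, 26, 43] -> pop 2, enqueue [none], visited so far: [22, 5, 33, 2]
  queue [20, 26, 43] -> pop 20, enqueue [none], visited so far: [22, 5, 33, 2, 20]
  queue [26, 43] -> pop 26, enqueue [31], visited so far: [22, 5, 33, 2, 20, 26]
  queue [43, 31] -> pop 43, enqueue [39, 46], visited so far: [22, 5, 33, 2, 20, 26, 43]
  queue [31, 39, 46] -> pop 31, enqueue [none], visited so far: [22, 5, 33, 2, 20, 26, 43, 31]
  queue [39, 46] -> pop 39, enqueue [none], visited so far: [22, 5, 33, 2, 20, 26, 43, 31, 39]
  queue [46] -> pop 46, enqueue [none], visited so far: [22, 5, 33, 2, 20, 26, 43, 31, 39, 46]
Result: [22, 5, 33, 2, 20, 26, 43, 31, 39, 46]


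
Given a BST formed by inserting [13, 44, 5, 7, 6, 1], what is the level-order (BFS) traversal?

Tree insertion order: [13, 44, 5, 7, 6, 1]
Tree (level-order array): [13, 5, 44, 1, 7, None, None, None, None, 6]
BFS from the root, enqueuing left then right child of each popped node:
  queue [13] -> pop 13, enqueue [5, 44], visited so far: [13]
  queue [5, 44] -> pop 5, enqueue [1, 7], visited so far: [13, 5]
  queue [44, 1, 7] -> pop 44, enqueue [none], visited so far: [13, 5, 44]
  queue [1, 7] -> pop 1, enqueue [none], visited so far: [13, 5, 44, 1]
  queue [7] -> pop 7, enqueue [6], visited so far: [13, 5, 44, 1, 7]
  queue [6] -> pop 6, enqueue [none], visited so far: [13, 5, 44, 1, 7, 6]
Result: [13, 5, 44, 1, 7, 6]


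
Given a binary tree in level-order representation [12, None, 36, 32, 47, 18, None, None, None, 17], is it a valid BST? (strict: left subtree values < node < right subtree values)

Level-order array: [12, None, 36, 32, 47, 18, None, None, None, 17]
Validate using subtree bounds (lo, hi): at each node, require lo < value < hi,
then recurse left with hi=value and right with lo=value.
Preorder trace (stopping at first violation):
  at node 12 with bounds (-inf, +inf): OK
  at node 36 with bounds (12, +inf): OK
  at node 32 with bounds (12, 36): OK
  at node 18 with bounds (12, 32): OK
  at node 17 with bounds (12, 18): OK
  at node 47 with bounds (36, +inf): OK
No violation found at any node.
Result: Valid BST


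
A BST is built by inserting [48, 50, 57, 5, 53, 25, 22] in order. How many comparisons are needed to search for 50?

Search path for 50: 48 -> 50
Found: True
Comparisons: 2


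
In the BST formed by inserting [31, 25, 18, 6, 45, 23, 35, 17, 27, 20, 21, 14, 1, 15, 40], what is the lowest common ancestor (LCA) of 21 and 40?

Tree insertion order: [31, 25, 18, 6, 45, 23, 35, 17, 27, 20, 21, 14, 1, 15, 40]
Tree (level-order array): [31, 25, 45, 18, 27, 35, None, 6, 23, None, None, None, 40, 1, 17, 20, None, None, None, None, None, 14, None, None, 21, None, 15]
In a BST, the LCA of p=21, q=40 is the first node v on the
root-to-leaf path with p <= v <= q (go left if both < v, right if both > v).
Walk from root:
  at 31: 21 <= 31 <= 40, this is the LCA
LCA = 31


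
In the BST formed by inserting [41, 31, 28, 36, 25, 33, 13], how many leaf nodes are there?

Tree built from: [41, 31, 28, 36, 25, 33, 13]
Tree (level-order array): [41, 31, None, 28, 36, 25, None, 33, None, 13]
Rule: A leaf has 0 children.
Per-node child counts:
  node 41: 1 child(ren)
  node 31: 2 child(ren)
  node 28: 1 child(ren)
  node 25: 1 child(ren)
  node 13: 0 child(ren)
  node 36: 1 child(ren)
  node 33: 0 child(ren)
Matching nodes: [13, 33]
Count of leaf nodes: 2


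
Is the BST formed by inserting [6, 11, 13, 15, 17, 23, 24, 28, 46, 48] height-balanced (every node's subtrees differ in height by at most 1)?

Tree (level-order array): [6, None, 11, None, 13, None, 15, None, 17, None, 23, None, 24, None, 28, None, 46, None, 48]
Definition: a tree is height-balanced if, at every node, |h(left) - h(right)| <= 1 (empty subtree has height -1).
Bottom-up per-node check:
  node 48: h_left=-1, h_right=-1, diff=0 [OK], height=0
  node 46: h_left=-1, h_right=0, diff=1 [OK], height=1
  node 28: h_left=-1, h_right=1, diff=2 [FAIL (|-1-1|=2 > 1)], height=2
  node 24: h_left=-1, h_right=2, diff=3 [FAIL (|-1-2|=3 > 1)], height=3
  node 23: h_left=-1, h_right=3, diff=4 [FAIL (|-1-3|=4 > 1)], height=4
  node 17: h_left=-1, h_right=4, diff=5 [FAIL (|-1-4|=5 > 1)], height=5
  node 15: h_left=-1, h_right=5, diff=6 [FAIL (|-1-5|=6 > 1)], height=6
  node 13: h_left=-1, h_right=6, diff=7 [FAIL (|-1-6|=7 > 1)], height=7
  node 11: h_left=-1, h_right=7, diff=8 [FAIL (|-1-7|=8 > 1)], height=8
  node 6: h_left=-1, h_right=8, diff=9 [FAIL (|-1-8|=9 > 1)], height=9
Node 28 violates the condition: |-1 - 1| = 2 > 1.
Result: Not balanced


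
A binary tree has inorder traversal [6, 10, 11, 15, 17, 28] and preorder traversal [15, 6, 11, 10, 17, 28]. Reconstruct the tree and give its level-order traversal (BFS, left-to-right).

Inorder:  [6, 10, 11, 15, 17, 28]
Preorder: [15, 6, 11, 10, 17, 28]
Algorithm: preorder visits root first, so consume preorder in order;
for each root, split the current inorder slice at that value into
left-subtree inorder and right-subtree inorder, then recurse.
Recursive splits:
  root=15; inorder splits into left=[6, 10, 11], right=[17, 28]
  root=6; inorder splits into left=[], right=[10, 11]
  root=11; inorder splits into left=[10], right=[]
  root=10; inorder splits into left=[], right=[]
  root=17; inorder splits into left=[], right=[28]
  root=28; inorder splits into left=[], right=[]
Reconstructed level-order: [15, 6, 17, 11, 28, 10]


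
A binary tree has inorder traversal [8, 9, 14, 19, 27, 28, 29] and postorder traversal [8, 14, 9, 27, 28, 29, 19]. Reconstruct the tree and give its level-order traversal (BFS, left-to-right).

Inorder:   [8, 9, 14, 19, 27, 28, 29]
Postorder: [8, 14, 9, 27, 28, 29, 19]
Algorithm: postorder visits root last, so walk postorder right-to-left;
each value is the root of the current inorder slice — split it at that
value, recurse on the right subtree first, then the left.
Recursive splits:
  root=19; inorder splits into left=[8, 9, 14], right=[27, 28, 29]
  root=29; inorder splits into left=[27, 28], right=[]
  root=28; inorder splits into left=[27], right=[]
  root=27; inorder splits into left=[], right=[]
  root=9; inorder splits into left=[8], right=[14]
  root=14; inorder splits into left=[], right=[]
  root=8; inorder splits into left=[], right=[]
Reconstructed level-order: [19, 9, 29, 8, 14, 28, 27]


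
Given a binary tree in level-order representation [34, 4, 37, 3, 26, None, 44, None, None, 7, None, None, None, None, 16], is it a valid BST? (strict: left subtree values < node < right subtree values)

Level-order array: [34, 4, 37, 3, 26, None, 44, None, None, 7, None, None, None, None, 16]
Validate using subtree bounds (lo, hi): at each node, require lo < value < hi,
then recurse left with hi=value and right with lo=value.
Preorder trace (stopping at first violation):
  at node 34 with bounds (-inf, +inf): OK
  at node 4 with bounds (-inf, 34): OK
  at node 3 with bounds (-inf, 4): OK
  at node 26 with bounds (4, 34): OK
  at node 7 with bounds (4, 26): OK
  at node 16 with bounds (7, 26): OK
  at node 37 with bounds (34, +inf): OK
  at node 44 with bounds (37, +inf): OK
No violation found at any node.
Result: Valid BST


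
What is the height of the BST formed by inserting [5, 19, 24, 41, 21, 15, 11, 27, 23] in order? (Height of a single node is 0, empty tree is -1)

Insertion order: [5, 19, 24, 41, 21, 15, 11, 27, 23]
Tree (level-order array): [5, None, 19, 15, 24, 11, None, 21, 41, None, None, None, 23, 27]
Compute height bottom-up (empty subtree = -1):
  height(11) = 1 + max(-1, -1) = 0
  height(15) = 1 + max(0, -1) = 1
  height(23) = 1 + max(-1, -1) = 0
  height(21) = 1 + max(-1, 0) = 1
  height(27) = 1 + max(-1, -1) = 0
  height(41) = 1 + max(0, -1) = 1
  height(24) = 1 + max(1, 1) = 2
  height(19) = 1 + max(1, 2) = 3
  height(5) = 1 + max(-1, 3) = 4
Height = 4


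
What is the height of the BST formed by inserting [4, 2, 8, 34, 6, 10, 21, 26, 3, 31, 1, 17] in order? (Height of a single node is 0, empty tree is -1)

Insertion order: [4, 2, 8, 34, 6, 10, 21, 26, 3, 31, 1, 17]
Tree (level-order array): [4, 2, 8, 1, 3, 6, 34, None, None, None, None, None, None, 10, None, None, 21, 17, 26, None, None, None, 31]
Compute height bottom-up (empty subtree = -1):
  height(1) = 1 + max(-1, -1) = 0
  height(3) = 1 + max(-1, -1) = 0
  height(2) = 1 + max(0, 0) = 1
  height(6) = 1 + max(-1, -1) = 0
  height(17) = 1 + max(-1, -1) = 0
  height(31) = 1 + max(-1, -1) = 0
  height(26) = 1 + max(-1, 0) = 1
  height(21) = 1 + max(0, 1) = 2
  height(10) = 1 + max(-1, 2) = 3
  height(34) = 1 + max(3, -1) = 4
  height(8) = 1 + max(0, 4) = 5
  height(4) = 1 + max(1, 5) = 6
Height = 6


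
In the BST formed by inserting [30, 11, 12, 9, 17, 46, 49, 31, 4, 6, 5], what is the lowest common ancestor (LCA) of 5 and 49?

Tree insertion order: [30, 11, 12, 9, 17, 46, 49, 31, 4, 6, 5]
Tree (level-order array): [30, 11, 46, 9, 12, 31, 49, 4, None, None, 17, None, None, None, None, None, 6, None, None, 5]
In a BST, the LCA of p=5, q=49 is the first node v on the
root-to-leaf path with p <= v <= q (go left if both < v, right if both > v).
Walk from root:
  at 30: 5 <= 30 <= 49, this is the LCA
LCA = 30


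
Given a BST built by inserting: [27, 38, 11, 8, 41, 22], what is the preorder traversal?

Tree insertion order: [27, 38, 11, 8, 41, 22]
Tree (level-order array): [27, 11, 38, 8, 22, None, 41]
Preorder traversal: [27, 11, 8, 22, 38, 41]


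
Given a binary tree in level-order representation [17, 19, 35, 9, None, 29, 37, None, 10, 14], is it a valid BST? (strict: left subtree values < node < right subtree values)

Level-order array: [17, 19, 35, 9, None, 29, 37, None, 10, 14]
Validate using subtree bounds (lo, hi): at each node, require lo < value < hi,
then recurse left with hi=value and right with lo=value.
Preorder trace (stopping at first violation):
  at node 17 with bounds (-inf, +inf): OK
  at node 19 with bounds (-inf, 17): VIOLATION
Node 19 violates its bound: not (-inf < 19 < 17).
Result: Not a valid BST


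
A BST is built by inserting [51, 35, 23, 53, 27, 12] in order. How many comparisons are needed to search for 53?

Search path for 53: 51 -> 53
Found: True
Comparisons: 2


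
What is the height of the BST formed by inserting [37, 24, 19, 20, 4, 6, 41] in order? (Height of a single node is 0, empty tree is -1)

Insertion order: [37, 24, 19, 20, 4, 6, 41]
Tree (level-order array): [37, 24, 41, 19, None, None, None, 4, 20, None, 6]
Compute height bottom-up (empty subtree = -1):
  height(6) = 1 + max(-1, -1) = 0
  height(4) = 1 + max(-1, 0) = 1
  height(20) = 1 + max(-1, -1) = 0
  height(19) = 1 + max(1, 0) = 2
  height(24) = 1 + max(2, -1) = 3
  height(41) = 1 + max(-1, -1) = 0
  height(37) = 1 + max(3, 0) = 4
Height = 4


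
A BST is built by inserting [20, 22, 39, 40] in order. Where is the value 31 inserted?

Starting tree (level order): [20, None, 22, None, 39, None, 40]
Insertion path: 20 -> 22 -> 39
Result: insert 31 as left child of 39
Final tree (level order): [20, None, 22, None, 39, 31, 40]


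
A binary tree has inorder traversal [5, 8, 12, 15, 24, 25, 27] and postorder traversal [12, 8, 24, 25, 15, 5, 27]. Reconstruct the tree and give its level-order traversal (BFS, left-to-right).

Inorder:   [5, 8, 12, 15, 24, 25, 27]
Postorder: [12, 8, 24, 25, 15, 5, 27]
Algorithm: postorder visits root last, so walk postorder right-to-left;
each value is the root of the current inorder slice — split it at that
value, recurse on the right subtree first, then the left.
Recursive splits:
  root=27; inorder splits into left=[5, 8, 12, 15, 24, 25], right=[]
  root=5; inorder splits into left=[], right=[8, 12, 15, 24, 25]
  root=15; inorder splits into left=[8, 12], right=[24, 25]
  root=25; inorder splits into left=[24], right=[]
  root=24; inorder splits into left=[], right=[]
  root=8; inorder splits into left=[], right=[12]
  root=12; inorder splits into left=[], right=[]
Reconstructed level-order: [27, 5, 15, 8, 25, 12, 24]


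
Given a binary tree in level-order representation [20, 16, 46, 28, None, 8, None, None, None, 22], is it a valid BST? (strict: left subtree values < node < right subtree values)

Level-order array: [20, 16, 46, 28, None, 8, None, None, None, 22]
Validate using subtree bounds (lo, hi): at each node, require lo < value < hi,
then recurse left with hi=value and right with lo=value.
Preorder trace (stopping at first violation):
  at node 20 with bounds (-inf, +inf): OK
  at node 16 with bounds (-inf, 20): OK
  at node 28 with bounds (-inf, 16): VIOLATION
Node 28 violates its bound: not (-inf < 28 < 16).
Result: Not a valid BST


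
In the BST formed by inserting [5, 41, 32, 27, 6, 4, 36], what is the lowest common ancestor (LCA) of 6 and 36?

Tree insertion order: [5, 41, 32, 27, 6, 4, 36]
Tree (level-order array): [5, 4, 41, None, None, 32, None, 27, 36, 6]
In a BST, the LCA of p=6, q=36 is the first node v on the
root-to-leaf path with p <= v <= q (go left if both < v, right if both > v).
Walk from root:
  at 5: both 6 and 36 > 5, go right
  at 41: both 6 and 36 < 41, go left
  at 32: 6 <= 32 <= 36, this is the LCA
LCA = 32


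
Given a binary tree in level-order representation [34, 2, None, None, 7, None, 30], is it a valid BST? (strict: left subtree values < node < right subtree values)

Level-order array: [34, 2, None, None, 7, None, 30]
Validate using subtree bounds (lo, hi): at each node, require lo < value < hi,
then recurse left with hi=value and right with lo=value.
Preorder trace (stopping at first violation):
  at node 34 with bounds (-inf, +inf): OK
  at node 2 with bounds (-inf, 34): OK
  at node 7 with bounds (2, 34): OK
  at node 30 with bounds (7, 34): OK
No violation found at any node.
Result: Valid BST


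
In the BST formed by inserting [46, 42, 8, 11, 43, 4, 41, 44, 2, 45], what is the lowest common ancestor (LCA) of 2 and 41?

Tree insertion order: [46, 42, 8, 11, 43, 4, 41, 44, 2, 45]
Tree (level-order array): [46, 42, None, 8, 43, 4, 11, None, 44, 2, None, None, 41, None, 45]
In a BST, the LCA of p=2, q=41 is the first node v on the
root-to-leaf path with p <= v <= q (go left if both < v, right if both > v).
Walk from root:
  at 46: both 2 and 41 < 46, go left
  at 42: both 2 and 41 < 42, go left
  at 8: 2 <= 8 <= 41, this is the LCA
LCA = 8


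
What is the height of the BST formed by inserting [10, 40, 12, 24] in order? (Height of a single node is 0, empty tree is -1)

Insertion order: [10, 40, 12, 24]
Tree (level-order array): [10, None, 40, 12, None, None, 24]
Compute height bottom-up (empty subtree = -1):
  height(24) = 1 + max(-1, -1) = 0
  height(12) = 1 + max(-1, 0) = 1
  height(40) = 1 + max(1, -1) = 2
  height(10) = 1 + max(-1, 2) = 3
Height = 3


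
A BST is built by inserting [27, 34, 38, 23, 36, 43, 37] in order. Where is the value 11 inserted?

Starting tree (level order): [27, 23, 34, None, None, None, 38, 36, 43, None, 37]
Insertion path: 27 -> 23
Result: insert 11 as left child of 23
Final tree (level order): [27, 23, 34, 11, None, None, 38, None, None, 36, 43, None, 37]


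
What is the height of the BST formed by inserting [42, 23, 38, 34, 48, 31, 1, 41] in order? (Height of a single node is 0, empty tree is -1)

Insertion order: [42, 23, 38, 34, 48, 31, 1, 41]
Tree (level-order array): [42, 23, 48, 1, 38, None, None, None, None, 34, 41, 31]
Compute height bottom-up (empty subtree = -1):
  height(1) = 1 + max(-1, -1) = 0
  height(31) = 1 + max(-1, -1) = 0
  height(34) = 1 + max(0, -1) = 1
  height(41) = 1 + max(-1, -1) = 0
  height(38) = 1 + max(1, 0) = 2
  height(23) = 1 + max(0, 2) = 3
  height(48) = 1 + max(-1, -1) = 0
  height(42) = 1 + max(3, 0) = 4
Height = 4


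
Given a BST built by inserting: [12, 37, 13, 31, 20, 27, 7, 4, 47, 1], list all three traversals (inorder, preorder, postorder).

Tree insertion order: [12, 37, 13, 31, 20, 27, 7, 4, 47, 1]
Tree (level-order array): [12, 7, 37, 4, None, 13, 47, 1, None, None, 31, None, None, None, None, 20, None, None, 27]
Inorder (L, root, R): [1, 4, 7, 12, 13, 20, 27, 31, 37, 47]
Preorder (root, L, R): [12, 7, 4, 1, 37, 13, 31, 20, 27, 47]
Postorder (L, R, root): [1, 4, 7, 27, 20, 31, 13, 47, 37, 12]


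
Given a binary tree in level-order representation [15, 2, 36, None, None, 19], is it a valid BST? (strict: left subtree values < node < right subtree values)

Level-order array: [15, 2, 36, None, None, 19]
Validate using subtree bounds (lo, hi): at each node, require lo < value < hi,
then recurse left with hi=value and right with lo=value.
Preorder trace (stopping at first violation):
  at node 15 with bounds (-inf, +inf): OK
  at node 2 with bounds (-inf, 15): OK
  at node 36 with bounds (15, +inf): OK
  at node 19 with bounds (15, 36): OK
No violation found at any node.
Result: Valid BST


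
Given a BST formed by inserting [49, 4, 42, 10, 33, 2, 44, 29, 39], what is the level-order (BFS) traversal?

Tree insertion order: [49, 4, 42, 10, 33, 2, 44, 29, 39]
Tree (level-order array): [49, 4, None, 2, 42, None, None, 10, 44, None, 33, None, None, 29, 39]
BFS from the root, enqueuing left then right child of each popped node:
  queue [49] -> pop 49, enqueue [4], visited so far: [49]
  queue [4] -> pop 4, enqueue [2, 42], visited so far: [49, 4]
  queue [2, 42] -> pop 2, enqueue [none], visited so far: [49, 4, 2]
  queue [42] -> pop 42, enqueue [10, 44], visited so far: [49, 4, 2, 42]
  queue [10, 44] -> pop 10, enqueue [33], visited so far: [49, 4, 2, 42, 10]
  queue [44, 33] -> pop 44, enqueue [none], visited so far: [49, 4, 2, 42, 10, 44]
  queue [33] -> pop 33, enqueue [29, 39], visited so far: [49, 4, 2, 42, 10, 44, 33]
  queue [29, 39] -> pop 29, enqueue [none], visited so far: [49, 4, 2, 42, 10, 44, 33, 29]
  queue [39] -> pop 39, enqueue [none], visited so far: [49, 4, 2, 42, 10, 44, 33, 29, 39]
Result: [49, 4, 2, 42, 10, 44, 33, 29, 39]


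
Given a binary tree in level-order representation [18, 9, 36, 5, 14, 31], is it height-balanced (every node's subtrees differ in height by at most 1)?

Tree (level-order array): [18, 9, 36, 5, 14, 31]
Definition: a tree is height-balanced if, at every node, |h(left) - h(right)| <= 1 (empty subtree has height -1).
Bottom-up per-node check:
  node 5: h_left=-1, h_right=-1, diff=0 [OK], height=0
  node 14: h_left=-1, h_right=-1, diff=0 [OK], height=0
  node 9: h_left=0, h_right=0, diff=0 [OK], height=1
  node 31: h_left=-1, h_right=-1, diff=0 [OK], height=0
  node 36: h_left=0, h_right=-1, diff=1 [OK], height=1
  node 18: h_left=1, h_right=1, diff=0 [OK], height=2
All nodes satisfy the balance condition.
Result: Balanced


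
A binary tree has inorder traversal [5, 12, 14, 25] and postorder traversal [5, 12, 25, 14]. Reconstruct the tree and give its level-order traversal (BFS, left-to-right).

Inorder:   [5, 12, 14, 25]
Postorder: [5, 12, 25, 14]
Algorithm: postorder visits root last, so walk postorder right-to-left;
each value is the root of the current inorder slice — split it at that
value, recurse on the right subtree first, then the left.
Recursive splits:
  root=14; inorder splits into left=[5, 12], right=[25]
  root=25; inorder splits into left=[], right=[]
  root=12; inorder splits into left=[5], right=[]
  root=5; inorder splits into left=[], right=[]
Reconstructed level-order: [14, 12, 25, 5]


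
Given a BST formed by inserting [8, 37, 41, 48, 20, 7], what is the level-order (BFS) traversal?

Tree insertion order: [8, 37, 41, 48, 20, 7]
Tree (level-order array): [8, 7, 37, None, None, 20, 41, None, None, None, 48]
BFS from the root, enqueuing left then right child of each popped node:
  queue [8] -> pop 8, enqueue [7, 37], visited so far: [8]
  queue [7, 37] -> pop 7, enqueue [none], visited so far: [8, 7]
  queue [37] -> pop 37, enqueue [20, 41], visited so far: [8, 7, 37]
  queue [20, 41] -> pop 20, enqueue [none], visited so far: [8, 7, 37, 20]
  queue [41] -> pop 41, enqueue [48], visited so far: [8, 7, 37, 20, 41]
  queue [48] -> pop 48, enqueue [none], visited so far: [8, 7, 37, 20, 41, 48]
Result: [8, 7, 37, 20, 41, 48]


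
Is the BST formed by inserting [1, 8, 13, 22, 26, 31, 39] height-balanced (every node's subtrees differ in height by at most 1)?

Tree (level-order array): [1, None, 8, None, 13, None, 22, None, 26, None, 31, None, 39]
Definition: a tree is height-balanced if, at every node, |h(left) - h(right)| <= 1 (empty subtree has height -1).
Bottom-up per-node check:
  node 39: h_left=-1, h_right=-1, diff=0 [OK], height=0
  node 31: h_left=-1, h_right=0, diff=1 [OK], height=1
  node 26: h_left=-1, h_right=1, diff=2 [FAIL (|-1-1|=2 > 1)], height=2
  node 22: h_left=-1, h_right=2, diff=3 [FAIL (|-1-2|=3 > 1)], height=3
  node 13: h_left=-1, h_right=3, diff=4 [FAIL (|-1-3|=4 > 1)], height=4
  node 8: h_left=-1, h_right=4, diff=5 [FAIL (|-1-4|=5 > 1)], height=5
  node 1: h_left=-1, h_right=5, diff=6 [FAIL (|-1-5|=6 > 1)], height=6
Node 26 violates the condition: |-1 - 1| = 2 > 1.
Result: Not balanced


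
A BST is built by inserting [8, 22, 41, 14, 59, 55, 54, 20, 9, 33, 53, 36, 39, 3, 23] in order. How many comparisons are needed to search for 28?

Search path for 28: 8 -> 22 -> 41 -> 33 -> 23
Found: False
Comparisons: 5


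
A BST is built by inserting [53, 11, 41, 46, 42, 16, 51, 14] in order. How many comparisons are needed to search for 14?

Search path for 14: 53 -> 11 -> 41 -> 16 -> 14
Found: True
Comparisons: 5


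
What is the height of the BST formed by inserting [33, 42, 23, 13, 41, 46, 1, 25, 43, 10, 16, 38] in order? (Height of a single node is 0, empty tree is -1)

Insertion order: [33, 42, 23, 13, 41, 46, 1, 25, 43, 10, 16, 38]
Tree (level-order array): [33, 23, 42, 13, 25, 41, 46, 1, 16, None, None, 38, None, 43, None, None, 10]
Compute height bottom-up (empty subtree = -1):
  height(10) = 1 + max(-1, -1) = 0
  height(1) = 1 + max(-1, 0) = 1
  height(16) = 1 + max(-1, -1) = 0
  height(13) = 1 + max(1, 0) = 2
  height(25) = 1 + max(-1, -1) = 0
  height(23) = 1 + max(2, 0) = 3
  height(38) = 1 + max(-1, -1) = 0
  height(41) = 1 + max(0, -1) = 1
  height(43) = 1 + max(-1, -1) = 0
  height(46) = 1 + max(0, -1) = 1
  height(42) = 1 + max(1, 1) = 2
  height(33) = 1 + max(3, 2) = 4
Height = 4


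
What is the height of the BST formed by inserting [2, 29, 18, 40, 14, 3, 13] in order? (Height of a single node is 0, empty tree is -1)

Insertion order: [2, 29, 18, 40, 14, 3, 13]
Tree (level-order array): [2, None, 29, 18, 40, 14, None, None, None, 3, None, None, 13]
Compute height bottom-up (empty subtree = -1):
  height(13) = 1 + max(-1, -1) = 0
  height(3) = 1 + max(-1, 0) = 1
  height(14) = 1 + max(1, -1) = 2
  height(18) = 1 + max(2, -1) = 3
  height(40) = 1 + max(-1, -1) = 0
  height(29) = 1 + max(3, 0) = 4
  height(2) = 1 + max(-1, 4) = 5
Height = 5


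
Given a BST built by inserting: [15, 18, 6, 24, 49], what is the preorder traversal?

Tree insertion order: [15, 18, 6, 24, 49]
Tree (level-order array): [15, 6, 18, None, None, None, 24, None, 49]
Preorder traversal: [15, 6, 18, 24, 49]


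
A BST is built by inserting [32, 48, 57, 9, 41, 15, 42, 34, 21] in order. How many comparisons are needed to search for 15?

Search path for 15: 32 -> 9 -> 15
Found: True
Comparisons: 3


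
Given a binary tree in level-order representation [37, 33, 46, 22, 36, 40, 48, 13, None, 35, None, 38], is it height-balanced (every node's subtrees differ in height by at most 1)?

Tree (level-order array): [37, 33, 46, 22, 36, 40, 48, 13, None, 35, None, 38]
Definition: a tree is height-balanced if, at every node, |h(left) - h(right)| <= 1 (empty subtree has height -1).
Bottom-up per-node check:
  node 13: h_left=-1, h_right=-1, diff=0 [OK], height=0
  node 22: h_left=0, h_right=-1, diff=1 [OK], height=1
  node 35: h_left=-1, h_right=-1, diff=0 [OK], height=0
  node 36: h_left=0, h_right=-1, diff=1 [OK], height=1
  node 33: h_left=1, h_right=1, diff=0 [OK], height=2
  node 38: h_left=-1, h_right=-1, diff=0 [OK], height=0
  node 40: h_left=0, h_right=-1, diff=1 [OK], height=1
  node 48: h_left=-1, h_right=-1, diff=0 [OK], height=0
  node 46: h_left=1, h_right=0, diff=1 [OK], height=2
  node 37: h_left=2, h_right=2, diff=0 [OK], height=3
All nodes satisfy the balance condition.
Result: Balanced


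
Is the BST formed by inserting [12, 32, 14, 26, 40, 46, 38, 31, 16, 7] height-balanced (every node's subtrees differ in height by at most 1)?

Tree (level-order array): [12, 7, 32, None, None, 14, 40, None, 26, 38, 46, 16, 31]
Definition: a tree is height-balanced if, at every node, |h(left) - h(right)| <= 1 (empty subtree has height -1).
Bottom-up per-node check:
  node 7: h_left=-1, h_right=-1, diff=0 [OK], height=0
  node 16: h_left=-1, h_right=-1, diff=0 [OK], height=0
  node 31: h_left=-1, h_right=-1, diff=0 [OK], height=0
  node 26: h_left=0, h_right=0, diff=0 [OK], height=1
  node 14: h_left=-1, h_right=1, diff=2 [FAIL (|-1-1|=2 > 1)], height=2
  node 38: h_left=-1, h_right=-1, diff=0 [OK], height=0
  node 46: h_left=-1, h_right=-1, diff=0 [OK], height=0
  node 40: h_left=0, h_right=0, diff=0 [OK], height=1
  node 32: h_left=2, h_right=1, diff=1 [OK], height=3
  node 12: h_left=0, h_right=3, diff=3 [FAIL (|0-3|=3 > 1)], height=4
Node 14 violates the condition: |-1 - 1| = 2 > 1.
Result: Not balanced


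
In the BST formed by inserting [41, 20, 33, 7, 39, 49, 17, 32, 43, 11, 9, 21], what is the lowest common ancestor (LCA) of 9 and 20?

Tree insertion order: [41, 20, 33, 7, 39, 49, 17, 32, 43, 11, 9, 21]
Tree (level-order array): [41, 20, 49, 7, 33, 43, None, None, 17, 32, 39, None, None, 11, None, 21, None, None, None, 9]
In a BST, the LCA of p=9, q=20 is the first node v on the
root-to-leaf path with p <= v <= q (go left if both < v, right if both > v).
Walk from root:
  at 41: both 9 and 20 < 41, go left
  at 20: 9 <= 20 <= 20, this is the LCA
LCA = 20


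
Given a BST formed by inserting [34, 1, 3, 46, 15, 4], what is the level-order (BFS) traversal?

Tree insertion order: [34, 1, 3, 46, 15, 4]
Tree (level-order array): [34, 1, 46, None, 3, None, None, None, 15, 4]
BFS from the root, enqueuing left then right child of each popped node:
  queue [34] -> pop 34, enqueue [1, 46], visited so far: [34]
  queue [1, 46] -> pop 1, enqueue [3], visited so far: [34, 1]
  queue [46, 3] -> pop 46, enqueue [none], visited so far: [34, 1, 46]
  queue [3] -> pop 3, enqueue [15], visited so far: [34, 1, 46, 3]
  queue [15] -> pop 15, enqueue [4], visited so far: [34, 1, 46, 3, 15]
  queue [4] -> pop 4, enqueue [none], visited so far: [34, 1, 46, 3, 15, 4]
Result: [34, 1, 46, 3, 15, 4]


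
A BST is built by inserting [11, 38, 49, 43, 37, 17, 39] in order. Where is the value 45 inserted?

Starting tree (level order): [11, None, 38, 37, 49, 17, None, 43, None, None, None, 39]
Insertion path: 11 -> 38 -> 49 -> 43
Result: insert 45 as right child of 43
Final tree (level order): [11, None, 38, 37, 49, 17, None, 43, None, None, None, 39, 45]


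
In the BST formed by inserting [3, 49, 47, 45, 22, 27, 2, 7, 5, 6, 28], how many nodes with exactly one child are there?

Tree built from: [3, 49, 47, 45, 22, 27, 2, 7, 5, 6, 28]
Tree (level-order array): [3, 2, 49, None, None, 47, None, 45, None, 22, None, 7, 27, 5, None, None, 28, None, 6]
Rule: These are nodes with exactly 1 non-null child.
Per-node child counts:
  node 3: 2 child(ren)
  node 2: 0 child(ren)
  node 49: 1 child(ren)
  node 47: 1 child(ren)
  node 45: 1 child(ren)
  node 22: 2 child(ren)
  node 7: 1 child(ren)
  node 5: 1 child(ren)
  node 6: 0 child(ren)
  node 27: 1 child(ren)
  node 28: 0 child(ren)
Matching nodes: [49, 47, 45, 7, 5, 27]
Count of nodes with exactly one child: 6


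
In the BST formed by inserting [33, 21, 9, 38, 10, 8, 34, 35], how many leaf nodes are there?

Tree built from: [33, 21, 9, 38, 10, 8, 34, 35]
Tree (level-order array): [33, 21, 38, 9, None, 34, None, 8, 10, None, 35]
Rule: A leaf has 0 children.
Per-node child counts:
  node 33: 2 child(ren)
  node 21: 1 child(ren)
  node 9: 2 child(ren)
  node 8: 0 child(ren)
  node 10: 0 child(ren)
  node 38: 1 child(ren)
  node 34: 1 child(ren)
  node 35: 0 child(ren)
Matching nodes: [8, 10, 35]
Count of leaf nodes: 3


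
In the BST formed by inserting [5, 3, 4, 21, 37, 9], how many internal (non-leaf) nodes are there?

Tree built from: [5, 3, 4, 21, 37, 9]
Tree (level-order array): [5, 3, 21, None, 4, 9, 37]
Rule: An internal node has at least one child.
Per-node child counts:
  node 5: 2 child(ren)
  node 3: 1 child(ren)
  node 4: 0 child(ren)
  node 21: 2 child(ren)
  node 9: 0 child(ren)
  node 37: 0 child(ren)
Matching nodes: [5, 3, 21]
Count of internal (non-leaf) nodes: 3


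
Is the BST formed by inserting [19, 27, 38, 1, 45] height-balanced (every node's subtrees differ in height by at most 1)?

Tree (level-order array): [19, 1, 27, None, None, None, 38, None, 45]
Definition: a tree is height-balanced if, at every node, |h(left) - h(right)| <= 1 (empty subtree has height -1).
Bottom-up per-node check:
  node 1: h_left=-1, h_right=-1, diff=0 [OK], height=0
  node 45: h_left=-1, h_right=-1, diff=0 [OK], height=0
  node 38: h_left=-1, h_right=0, diff=1 [OK], height=1
  node 27: h_left=-1, h_right=1, diff=2 [FAIL (|-1-1|=2 > 1)], height=2
  node 19: h_left=0, h_right=2, diff=2 [FAIL (|0-2|=2 > 1)], height=3
Node 27 violates the condition: |-1 - 1| = 2 > 1.
Result: Not balanced


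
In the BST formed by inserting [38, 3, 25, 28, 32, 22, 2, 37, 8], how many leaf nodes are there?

Tree built from: [38, 3, 25, 28, 32, 22, 2, 37, 8]
Tree (level-order array): [38, 3, None, 2, 25, None, None, 22, 28, 8, None, None, 32, None, None, None, 37]
Rule: A leaf has 0 children.
Per-node child counts:
  node 38: 1 child(ren)
  node 3: 2 child(ren)
  node 2: 0 child(ren)
  node 25: 2 child(ren)
  node 22: 1 child(ren)
  node 8: 0 child(ren)
  node 28: 1 child(ren)
  node 32: 1 child(ren)
  node 37: 0 child(ren)
Matching nodes: [2, 8, 37]
Count of leaf nodes: 3


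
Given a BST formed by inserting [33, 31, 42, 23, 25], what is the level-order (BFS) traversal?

Tree insertion order: [33, 31, 42, 23, 25]
Tree (level-order array): [33, 31, 42, 23, None, None, None, None, 25]
BFS from the root, enqueuing left then right child of each popped node:
  queue [33] -> pop 33, enqueue [31, 42], visited so far: [33]
  queue [31, 42] -> pop 31, enqueue [23], visited so far: [33, 31]
  queue [42, 23] -> pop 42, enqueue [none], visited so far: [33, 31, 42]
  queue [23] -> pop 23, enqueue [25], visited so far: [33, 31, 42, 23]
  queue [25] -> pop 25, enqueue [none], visited so far: [33, 31, 42, 23, 25]
Result: [33, 31, 42, 23, 25]


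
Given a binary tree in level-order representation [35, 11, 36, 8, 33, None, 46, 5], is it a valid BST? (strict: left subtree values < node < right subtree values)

Level-order array: [35, 11, 36, 8, 33, None, 46, 5]
Validate using subtree bounds (lo, hi): at each node, require lo < value < hi,
then recurse left with hi=value and right with lo=value.
Preorder trace (stopping at first violation):
  at node 35 with bounds (-inf, +inf): OK
  at node 11 with bounds (-inf, 35): OK
  at node 8 with bounds (-inf, 11): OK
  at node 5 with bounds (-inf, 8): OK
  at node 33 with bounds (11, 35): OK
  at node 36 with bounds (35, +inf): OK
  at node 46 with bounds (36, +inf): OK
No violation found at any node.
Result: Valid BST


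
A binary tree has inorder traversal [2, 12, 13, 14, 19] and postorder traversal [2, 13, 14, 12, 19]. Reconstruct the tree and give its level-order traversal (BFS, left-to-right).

Inorder:   [2, 12, 13, 14, 19]
Postorder: [2, 13, 14, 12, 19]
Algorithm: postorder visits root last, so walk postorder right-to-left;
each value is the root of the current inorder slice — split it at that
value, recurse on the right subtree first, then the left.
Recursive splits:
  root=19; inorder splits into left=[2, 12, 13, 14], right=[]
  root=12; inorder splits into left=[2], right=[13, 14]
  root=14; inorder splits into left=[13], right=[]
  root=13; inorder splits into left=[], right=[]
  root=2; inorder splits into left=[], right=[]
Reconstructed level-order: [19, 12, 2, 14, 13]


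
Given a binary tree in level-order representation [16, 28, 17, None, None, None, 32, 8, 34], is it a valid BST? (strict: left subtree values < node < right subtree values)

Level-order array: [16, 28, 17, None, None, None, 32, 8, 34]
Validate using subtree bounds (lo, hi): at each node, require lo < value < hi,
then recurse left with hi=value and right with lo=value.
Preorder trace (stopping at first violation):
  at node 16 with bounds (-inf, +inf): OK
  at node 28 with bounds (-inf, 16): VIOLATION
Node 28 violates its bound: not (-inf < 28 < 16).
Result: Not a valid BST
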